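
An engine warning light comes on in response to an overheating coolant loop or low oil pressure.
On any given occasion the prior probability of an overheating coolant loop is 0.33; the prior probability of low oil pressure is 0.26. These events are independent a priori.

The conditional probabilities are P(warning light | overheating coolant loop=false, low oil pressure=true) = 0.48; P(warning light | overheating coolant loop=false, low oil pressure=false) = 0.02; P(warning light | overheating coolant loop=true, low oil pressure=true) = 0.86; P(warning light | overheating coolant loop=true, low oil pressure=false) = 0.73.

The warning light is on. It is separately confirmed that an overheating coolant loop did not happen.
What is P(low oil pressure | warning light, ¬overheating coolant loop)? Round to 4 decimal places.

Enumerate both values of low oil pressure and weight by the priors:
  P(warning light | ¬overheating coolant loop) = 0.02·0.74 + 0.48·0.26
        = 0.014800 + 0.124800 = 0.139600
The terms with low oil pressure present sum to 0.124800, so
  P(low oil pressure | warning light, ¬overheating coolant loop) = 0.124800 / 0.139600 ≈ 0.8940

P(low oil pressure | warning light, ¬overheating coolant loop) ≈ 0.8940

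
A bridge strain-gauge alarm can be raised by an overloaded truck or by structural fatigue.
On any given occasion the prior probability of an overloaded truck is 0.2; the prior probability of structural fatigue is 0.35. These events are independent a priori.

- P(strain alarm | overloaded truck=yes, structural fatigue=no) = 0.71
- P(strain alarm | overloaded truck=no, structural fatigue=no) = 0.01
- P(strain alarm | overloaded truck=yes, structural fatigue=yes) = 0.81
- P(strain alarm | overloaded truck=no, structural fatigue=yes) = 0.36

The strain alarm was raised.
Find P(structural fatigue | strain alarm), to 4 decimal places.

P(structural fatigue | strain alarm) ≈ 0.6176

Enumerate the 4 (overloaded truck, structural fatigue) configurations and weight by the priors:
  P(strain alarm) = 0.01*0.8*0.65 + 0.36*0.8*0.35 + 0.71*0.2*0.65 + 0.81*0.2*0.35
        = 0.005200 + 0.100800 + 0.092300 + 0.056700 = 0.255000
Keeping only the structural fatigue-present terms gives 0.157500, so
  P(structural fatigue | strain alarm) = 0.157500 / 0.255000 ≈ 0.6176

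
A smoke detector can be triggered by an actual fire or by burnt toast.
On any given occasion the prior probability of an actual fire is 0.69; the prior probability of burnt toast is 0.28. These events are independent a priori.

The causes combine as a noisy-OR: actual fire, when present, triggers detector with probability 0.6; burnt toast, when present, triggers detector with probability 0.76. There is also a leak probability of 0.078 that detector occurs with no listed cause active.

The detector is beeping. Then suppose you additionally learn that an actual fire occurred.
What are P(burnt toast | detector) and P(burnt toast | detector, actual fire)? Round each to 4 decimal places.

Under noisy-OR, P(detector | causes) = 1 − (1−0.078)·∏(1−qᵢ) over the active causes.
P(detector) = 0.078·0.31·0.72 + 0.77872·0.31·0.28 + 0.6312·0.69·0.72 + 0.911488·0.69·0.28 = 0.017410 + 0.067593 + 0.313580 + 0.176099 = 0.574682
Of this, 0.243692 comes from 0.067593 + 0.176099 (the burnt toast=true cases).
So P(burnt toast | detector) = 0.243692/0.574682 ≈ 0.4240.

Now also conditioning on actual fire=true:
P(detector | actual fire) = 0.6312·0.72 + 0.911488·0.28 = 0.454464 + 0.255217 = 0.709681
Of this, 0.255217 comes from 0.911488·0.28 (the burnt toast=true cases).
So P(burnt toast | detector, actual fire) = 0.255217/0.709681 ≈ 0.3596.
Conditioning on actual fire lowers the posterior on burnt toast: the classic explaining-away effect in a common-effect structure.

P(burnt toast | detector) ≈ 0.4240; P(burnt toast | detector, actual fire) ≈ 0.3596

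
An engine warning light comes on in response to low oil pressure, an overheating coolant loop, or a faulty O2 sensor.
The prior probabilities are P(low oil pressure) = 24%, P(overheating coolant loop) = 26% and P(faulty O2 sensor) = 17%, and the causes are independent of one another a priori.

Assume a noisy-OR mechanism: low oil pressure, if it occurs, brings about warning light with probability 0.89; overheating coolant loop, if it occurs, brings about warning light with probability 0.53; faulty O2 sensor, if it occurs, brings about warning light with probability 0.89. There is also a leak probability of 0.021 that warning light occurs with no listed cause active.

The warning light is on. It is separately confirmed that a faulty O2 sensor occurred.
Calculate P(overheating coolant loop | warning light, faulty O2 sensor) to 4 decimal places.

P(overheating coolant loop | warning light, faulty O2 sensor) ≈ 0.2693

Under noisy-OR, P(warning light | causes) = 1 − (1−0.021)·∏(1−qᵢ) over the active causes.
Enumerate the 4 (low oil pressure, overheating coolant loop) configurations and weight by the priors:
  P(warning light | faulty O2 sensor) = 0.89231·0.76·0.74 + 0.949386·0.76·0.26 + 0.988154·0.24·0.74 + 0.994432·0.24·0.26
        = 0.501835 + 0.187599 + 0.175496 + 0.062053 = 0.926983
Configurations with overheating coolant loop contribute 0.249652, so
  P(overheating coolant loop | warning light, faulty O2 sensor) = 0.249652 / 0.926983 ≈ 0.2693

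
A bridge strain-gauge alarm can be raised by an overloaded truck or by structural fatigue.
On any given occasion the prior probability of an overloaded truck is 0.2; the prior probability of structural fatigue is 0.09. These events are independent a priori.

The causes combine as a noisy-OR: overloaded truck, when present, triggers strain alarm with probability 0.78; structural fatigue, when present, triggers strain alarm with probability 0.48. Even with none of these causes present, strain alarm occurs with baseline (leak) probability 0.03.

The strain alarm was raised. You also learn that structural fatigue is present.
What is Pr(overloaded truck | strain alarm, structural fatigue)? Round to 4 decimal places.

Under noisy-OR, P(strain alarm | causes) = 1 − (1−0.03)·∏(1−qᵢ) over the active causes.
P(strain alarm | structural fatigue) = 0.4956*0.8 + 0.889032*0.2 = 0.396480 + 0.177806 = 0.574286
Of this, 0.177806 comes from 0.889032*0.2 (the overloaded truck=true cases).
So P(overloaded truck | strain alarm, structural fatigue) = 0.177806/0.574286 ≈ 0.3096.

Pr(overloaded truck | strain alarm, structural fatigue) ≈ 0.3096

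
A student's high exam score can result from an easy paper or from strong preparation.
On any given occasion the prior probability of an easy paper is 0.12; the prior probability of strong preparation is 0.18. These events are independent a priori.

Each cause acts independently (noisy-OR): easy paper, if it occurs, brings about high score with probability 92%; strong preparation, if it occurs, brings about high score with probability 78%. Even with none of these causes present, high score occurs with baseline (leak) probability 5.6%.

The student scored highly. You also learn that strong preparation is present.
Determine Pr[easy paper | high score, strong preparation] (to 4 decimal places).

Under noisy-OR, P(high score | causes) = 1 − (1−0.056)·∏(1−qᵢ) over the active causes.
By total probability over both values of easy paper:
  P(high score | strong preparation) = 0.79232·0.88 + 0.983386·0.12
        = 0.697242 + 0.118006 = 0.815248
Keeping only the easy paper-present terms gives 0.118006, so
  P(easy paper | high score, strong preparation) = 0.118006 / 0.815248 ≈ 0.1447

Pr[easy paper | high score, strong preparation] ≈ 0.1447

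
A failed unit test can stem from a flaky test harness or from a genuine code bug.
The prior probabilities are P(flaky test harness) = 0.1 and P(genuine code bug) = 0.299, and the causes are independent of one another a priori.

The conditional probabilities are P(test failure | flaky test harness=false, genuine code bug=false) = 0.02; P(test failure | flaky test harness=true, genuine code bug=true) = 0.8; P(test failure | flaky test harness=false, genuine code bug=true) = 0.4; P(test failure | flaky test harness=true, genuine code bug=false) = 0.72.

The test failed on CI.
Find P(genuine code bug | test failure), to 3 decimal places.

Weight on genuine code bug=true, given the evidence: 0.107640 + 0.023920 = 0.131560
Normalizer over all consistent configurations: 0.02·0.9·0.701 + 0.4·0.9·0.299 + 0.72·0.1·0.701 + 0.8·0.1·0.299 = 0.194650
P(genuine code bug | test failure) = 0.131560/0.194650 ≈ 0.676

P(genuine code bug | test failure) ≈ 0.676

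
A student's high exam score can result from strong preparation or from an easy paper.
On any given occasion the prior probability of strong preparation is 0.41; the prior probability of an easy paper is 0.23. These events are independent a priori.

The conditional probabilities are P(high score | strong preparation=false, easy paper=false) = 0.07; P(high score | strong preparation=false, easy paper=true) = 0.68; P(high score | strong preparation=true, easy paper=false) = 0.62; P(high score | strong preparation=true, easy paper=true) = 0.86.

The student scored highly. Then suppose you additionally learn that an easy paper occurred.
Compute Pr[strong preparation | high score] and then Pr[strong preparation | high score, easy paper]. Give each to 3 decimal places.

Pr[strong preparation | high score] ≈ 0.691; Pr[strong preparation | high score, easy paper] ≈ 0.468

For the numerator, keep only strong preparation=true terms: 0.195734 + 0.081098 = 0.276832
Normalizer over all consistent configurations: 0.07×0.59×0.77 + 0.68×0.59×0.23 + 0.62×0.41×0.77 + 0.86×0.41×0.23 = 0.400909
Posterior = 0.276832 / 0.400909 ≈ 0.691

Now condition on the additional information:
For the numerator, keep only strong preparation=true terms: 0.86×0.41 = 0.352600
The normalizing constant is 0.68×0.59 + 0.86×0.41 = 0.753800
Posterior = 0.352600 / 0.753800 ≈ 0.468
Conditioning on easy paper lowers the posterior on strong preparation: the classic explaining-away effect in a common-effect structure.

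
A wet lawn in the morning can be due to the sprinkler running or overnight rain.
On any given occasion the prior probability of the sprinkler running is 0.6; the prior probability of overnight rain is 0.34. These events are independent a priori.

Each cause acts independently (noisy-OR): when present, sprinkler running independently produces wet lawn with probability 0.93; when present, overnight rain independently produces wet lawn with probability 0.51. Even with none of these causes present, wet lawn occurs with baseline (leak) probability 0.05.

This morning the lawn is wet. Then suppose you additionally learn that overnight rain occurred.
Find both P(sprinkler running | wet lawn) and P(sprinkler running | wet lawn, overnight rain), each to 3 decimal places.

Under noisy-OR, P(wet lawn | causes) = 1 − (1−0.05)·∏(1−qᵢ) over the active causes.
For the numerator, keep only sprinkler running=true terms: 0.369666 + 0.197353 = 0.567019
The normalizing constant is 0.05×0.4×0.66 + 0.5345×0.4×0.34 + 0.9335×0.6×0.66 + 0.967415×0.6×0.34 = 0.652911
P(sprinkler running | wet lawn) = 0.567019/0.652911 ≈ 0.868

Now condition on the additional information:
Numerator (weight on configurations with sprinkler running): 0.967415*0.6 = 0.580449
Normalizer over all consistent configurations: 0.5345*0.4 + 0.967415*0.6 = 0.794249
Posterior = 0.580449 / 0.794249 ≈ 0.731
— overnight rain explains away the evidence for sprinkler running.

P(sprinkler running | wet lawn) ≈ 0.868; P(sprinkler running | wet lawn, overnight rain) ≈ 0.731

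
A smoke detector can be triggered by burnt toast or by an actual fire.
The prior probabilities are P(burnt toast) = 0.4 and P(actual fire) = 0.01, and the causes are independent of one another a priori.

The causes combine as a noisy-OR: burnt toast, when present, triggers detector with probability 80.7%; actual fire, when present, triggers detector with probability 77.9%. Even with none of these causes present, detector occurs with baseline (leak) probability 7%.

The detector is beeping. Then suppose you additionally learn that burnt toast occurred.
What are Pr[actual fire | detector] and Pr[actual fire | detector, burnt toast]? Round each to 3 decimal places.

Pr[actual fire | detector] ≈ 0.023; Pr[actual fire | detector, burnt toast] ≈ 0.012

Under noisy-OR, P(detector | causes) = 1 − (1−0.07)·∏(1−qᵢ) over the active causes.
Numerator (weight on configurations with actual fire): 0.004767 + 0.003841 = 0.008608
Normalizer over all consistent configurations: 0.07*0.6*0.99 + 0.79447*0.6*0.01 + 0.82051*0.4*0.99 + 0.960333*0.4*0.01 = 0.375110
P(actual fire | detector) = 0.008608/0.375110 ≈ 0.023

With the extra evidence:
Weight on actual fire=true, given the evidence: 0.960333·0.01 = 0.009603
Normalizer over all consistent configurations: 0.82051·0.99 + 0.960333·0.01 = 0.821908
P(actual fire | detector, burnt toast) = 0.009603/0.821908 ≈ 0.012
Conditioning on burnt toast lowers the posterior on actual fire: the classic explaining-away effect in a common-effect structure.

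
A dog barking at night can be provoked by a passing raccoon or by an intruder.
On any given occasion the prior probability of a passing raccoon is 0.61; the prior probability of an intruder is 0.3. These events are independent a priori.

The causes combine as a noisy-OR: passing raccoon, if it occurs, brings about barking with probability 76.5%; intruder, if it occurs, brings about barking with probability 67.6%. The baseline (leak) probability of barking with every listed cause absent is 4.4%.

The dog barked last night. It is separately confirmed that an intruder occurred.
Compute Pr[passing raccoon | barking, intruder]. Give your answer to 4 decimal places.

Pr[passing raccoon | barking, intruder] ≈ 0.6775

Under noisy-OR, P(barking | causes) = 1 − (1−0.044)·∏(1−qᵢ) over the active causes.
P(barking | intruder) = 0.690256·0.39 + 0.92721·0.61 = 0.269200 + 0.565598 = 0.834798
Restricting to configurations with passing raccoon present: 0.92721·0.61 = 0.565598.
P(passing raccoon | barking, intruder) = 0.565598 / 0.834798 ≈ 0.6775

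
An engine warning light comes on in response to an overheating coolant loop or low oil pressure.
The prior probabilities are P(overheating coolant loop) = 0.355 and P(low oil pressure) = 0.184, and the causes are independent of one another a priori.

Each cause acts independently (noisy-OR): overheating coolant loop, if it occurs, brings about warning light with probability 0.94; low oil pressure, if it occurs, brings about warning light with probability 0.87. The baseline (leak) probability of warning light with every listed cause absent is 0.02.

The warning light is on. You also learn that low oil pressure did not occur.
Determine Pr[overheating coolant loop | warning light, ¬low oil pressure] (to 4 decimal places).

Pr[overheating coolant loop | warning light, ¬low oil pressure] ≈ 0.9628

Under noisy-OR, P(warning light | causes) = 1 − (1−0.02)·∏(1−qᵢ) over the active causes.
By total probability over both values of overheating coolant loop:
  P(warning light | ¬low oil pressure) = 0.02*0.645 + 0.9412*0.355
        = 0.012900 + 0.334126 = 0.347026
Keeping only the overheating coolant loop-present terms gives 0.334126, so
  P(overheating coolant loop | warning light, ¬low oil pressure) = 0.334126 / 0.347026 ≈ 0.9628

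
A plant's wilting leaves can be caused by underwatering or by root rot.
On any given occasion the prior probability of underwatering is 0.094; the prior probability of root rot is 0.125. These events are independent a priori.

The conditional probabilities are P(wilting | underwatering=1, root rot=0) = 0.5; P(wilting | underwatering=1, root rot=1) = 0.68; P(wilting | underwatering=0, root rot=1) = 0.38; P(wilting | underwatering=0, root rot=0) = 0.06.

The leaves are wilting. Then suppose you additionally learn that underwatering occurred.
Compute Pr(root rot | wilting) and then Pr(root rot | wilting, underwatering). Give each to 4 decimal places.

For the numerator, keep only root rot=true terms: 0.043035 + 0.007990 = 0.051025
Denominator P(wilting): 0.06*0.906*0.875 + 0.38*0.906*0.125 + 0.5*0.094*0.875 + 0.68*0.094*0.125 = 0.139715
P(root rot | wilting) = 0.051025/0.139715 ≈ 0.3652

With the extra evidence:
P(wilting | underwatering) = 0.5·0.875 + 0.68·0.125 = 0.437500 + 0.085000 = 0.522500
Of this, 0.085000 comes from 0.68·0.125 (the root rot=true cases).
So P(root rot | wilting, underwatering) = 0.085000/0.522500 ≈ 0.1627.

Pr(root rot | wilting) ≈ 0.3652; Pr(root rot | wilting, underwatering) ≈ 0.1627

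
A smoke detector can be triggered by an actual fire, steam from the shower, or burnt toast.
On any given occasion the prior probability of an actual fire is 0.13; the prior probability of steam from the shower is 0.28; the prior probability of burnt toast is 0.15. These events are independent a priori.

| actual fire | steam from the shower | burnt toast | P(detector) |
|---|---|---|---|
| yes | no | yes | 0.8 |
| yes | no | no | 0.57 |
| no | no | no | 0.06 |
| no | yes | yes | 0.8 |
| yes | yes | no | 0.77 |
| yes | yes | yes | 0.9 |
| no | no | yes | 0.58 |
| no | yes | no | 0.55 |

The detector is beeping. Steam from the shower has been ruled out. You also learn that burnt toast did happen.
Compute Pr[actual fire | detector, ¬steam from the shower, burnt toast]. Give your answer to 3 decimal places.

Pr[actual fire | detector, ¬steam from the shower, burnt toast] ≈ 0.171

By total probability over both values of actual fire:
  P(detector | ¬steam from the shower, burnt toast) = 0.58·0.87 + 0.8·0.13
        = 0.504600 + 0.104000 = 0.608600
The terms with actual fire present sum to 0.104000, so
  P(actual fire | detector, ¬steam from the shower, burnt toast) = 0.104000 / 0.608600 ≈ 0.171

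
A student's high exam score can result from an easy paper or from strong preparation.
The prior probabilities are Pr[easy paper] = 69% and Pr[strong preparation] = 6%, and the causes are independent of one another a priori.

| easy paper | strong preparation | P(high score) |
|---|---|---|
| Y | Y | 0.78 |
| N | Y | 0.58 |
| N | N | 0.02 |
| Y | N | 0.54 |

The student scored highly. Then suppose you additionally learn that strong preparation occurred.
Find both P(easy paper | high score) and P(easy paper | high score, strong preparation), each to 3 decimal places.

Weight on easy paper=true, given the evidence: 0.350244 + 0.032292 = 0.382536
Denominator P(high score): 0.02×0.31×0.94 + 0.58×0.31×0.06 + 0.54×0.69×0.94 + 0.78×0.69×0.06 = 0.399152
P(easy paper | high score) = 0.382536/0.399152 ≈ 0.958

With the extra evidence:
Sum P(high score|·) weighted by the priors over both values of easy paper:
  P(high score | strong preparation) = 0.58×0.31 + 0.78×0.69
        = 0.179800 + 0.538200 = 0.718000
The terms with easy paper present sum to 0.538200, so
  P(easy paper | high score, strong preparation) = 0.538200 / 0.718000 ≈ 0.750

P(easy paper | high score) ≈ 0.958; P(easy paper | high score, strong preparation) ≈ 0.750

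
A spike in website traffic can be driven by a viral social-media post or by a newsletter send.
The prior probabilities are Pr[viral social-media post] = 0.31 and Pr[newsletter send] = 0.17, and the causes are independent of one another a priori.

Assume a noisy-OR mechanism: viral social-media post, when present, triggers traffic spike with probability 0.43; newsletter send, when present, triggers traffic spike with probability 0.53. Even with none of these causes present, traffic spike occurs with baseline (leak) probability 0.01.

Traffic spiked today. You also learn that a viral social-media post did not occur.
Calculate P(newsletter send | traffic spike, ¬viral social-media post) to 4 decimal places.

Under noisy-OR, P(traffic spike | causes) = 1 − (1−0.01)·∏(1−qᵢ) over the active causes.
By total probability over both values of newsletter send:
  P(traffic spike | ¬viral social-media post) = 0.01·0.83 + 0.5347·0.17
        = 0.008300 + 0.090899 = 0.099199
Keeping only the newsletter send-present terms gives 0.090899, so
  P(newsletter send | traffic spike, ¬viral social-media post) = 0.090899 / 0.099199 ≈ 0.9163

P(newsletter send | traffic spike, ¬viral social-media post) ≈ 0.9163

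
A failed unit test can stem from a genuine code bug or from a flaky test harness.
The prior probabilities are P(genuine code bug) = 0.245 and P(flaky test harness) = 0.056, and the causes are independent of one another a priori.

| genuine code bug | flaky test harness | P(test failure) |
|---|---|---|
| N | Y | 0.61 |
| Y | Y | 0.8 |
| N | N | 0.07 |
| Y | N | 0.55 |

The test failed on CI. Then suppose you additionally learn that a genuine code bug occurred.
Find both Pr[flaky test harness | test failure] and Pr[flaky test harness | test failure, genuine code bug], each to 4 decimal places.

Enumerate the 4 (genuine code bug, flaky test harness) configurations and weight by the priors:
  P(test failure) = 0.07·0.755·0.944 + 0.61·0.755·0.056 + 0.55·0.245·0.944 + 0.8·0.245·0.056
        = 0.049890 + 0.025791 + 0.127204 + 0.010976 = 0.213861
Keeping only the flaky test harness-present terms gives 0.036767, so
  P(flaky test harness | test failure) = 0.036767 / 0.213861 ≈ 0.1719

Now condition on the additional information:
Numerator (weight on configurations with flaky test harness): 0.8·0.056 = 0.044800
Normalizer over all consistent configurations: 0.55·0.944 + 0.8·0.056 = 0.564000
P(flaky test harness | test failure, genuine code bug) = 0.044800/0.564000 ≈ 0.0794
Conditioning on genuine code bug lowers the posterior on flaky test harness: the classic explaining-away effect in a common-effect structure.

Pr[flaky test harness | test failure] ≈ 0.1719; Pr[flaky test harness | test failure, genuine code bug] ≈ 0.0794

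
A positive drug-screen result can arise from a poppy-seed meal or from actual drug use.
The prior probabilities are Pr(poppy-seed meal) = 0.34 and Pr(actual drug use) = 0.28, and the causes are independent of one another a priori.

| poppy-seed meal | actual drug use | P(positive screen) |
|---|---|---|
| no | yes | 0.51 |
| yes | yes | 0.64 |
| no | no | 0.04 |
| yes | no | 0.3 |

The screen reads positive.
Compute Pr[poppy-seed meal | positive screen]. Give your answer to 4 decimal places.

Pr[poppy-seed meal | positive screen] ≈ 0.5426

By total probability over the 4 (poppy-seed meal, actual drug use) configurations:
  P(positive screen) = 0.04×0.66×0.72 + 0.51×0.66×0.28 + 0.3×0.34×0.72 + 0.64×0.34×0.28
        = 0.019008 + 0.094248 + 0.073440 + 0.060928 = 0.247624
Configurations with poppy-seed meal contribute 0.134368, so
  P(poppy-seed meal | positive screen) = 0.134368 / 0.247624 ≈ 0.5426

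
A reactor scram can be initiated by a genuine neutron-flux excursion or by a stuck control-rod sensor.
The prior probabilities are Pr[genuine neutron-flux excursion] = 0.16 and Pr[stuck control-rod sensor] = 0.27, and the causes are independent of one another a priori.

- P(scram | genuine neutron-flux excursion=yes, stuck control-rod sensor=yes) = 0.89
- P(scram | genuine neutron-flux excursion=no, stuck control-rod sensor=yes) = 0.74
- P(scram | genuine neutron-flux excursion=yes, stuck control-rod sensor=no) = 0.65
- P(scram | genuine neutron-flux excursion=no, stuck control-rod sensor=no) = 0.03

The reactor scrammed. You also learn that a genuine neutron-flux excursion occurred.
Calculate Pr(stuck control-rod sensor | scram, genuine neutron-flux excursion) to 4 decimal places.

Pr(stuck control-rod sensor | scram, genuine neutron-flux excursion) ≈ 0.3362

By total probability over both values of stuck control-rod sensor:
  P(scram | genuine neutron-flux excursion) = 0.65·0.73 + 0.89·0.27
        = 0.474500 + 0.240300 = 0.714800
Configurations with stuck control-rod sensor contribute 0.240300, so
  P(stuck control-rod sensor | scram, genuine neutron-flux excursion) = 0.240300 / 0.714800 ≈ 0.3362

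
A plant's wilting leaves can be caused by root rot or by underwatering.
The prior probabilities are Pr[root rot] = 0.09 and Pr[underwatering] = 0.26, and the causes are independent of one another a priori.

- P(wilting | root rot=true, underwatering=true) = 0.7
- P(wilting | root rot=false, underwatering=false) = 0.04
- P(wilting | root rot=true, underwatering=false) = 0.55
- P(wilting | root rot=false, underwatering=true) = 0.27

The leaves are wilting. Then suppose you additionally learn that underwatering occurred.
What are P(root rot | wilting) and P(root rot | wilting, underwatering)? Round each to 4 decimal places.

P(root rot | wilting) ≈ 0.3686; P(root rot | wilting, underwatering) ≈ 0.2041

P(wilting) = 0.04·0.91·0.74 + 0.27·0.91·0.26 + 0.55·0.09·0.74 + 0.7·0.09·0.26 = 0.026936 + 0.063882 + 0.036630 + 0.016380 = 0.143828
Restricting to configurations with root rot present: 0.036630 + 0.016380 = 0.053010.
P(root rot | wilting) = 0.053010 / 0.143828 ≈ 0.3686

Now condition on the additional information:
P(wilting | underwatering) = 0.27×0.91 + 0.7×0.09 = 0.245700 + 0.063000 = 0.308700
Of this, 0.063000 comes from 0.7×0.09 (the root rot=true cases).
P(root rot | wilting, underwatering) = 0.063000 / 0.308700 ≈ 0.2041
— underwatering explains away the evidence for root rot.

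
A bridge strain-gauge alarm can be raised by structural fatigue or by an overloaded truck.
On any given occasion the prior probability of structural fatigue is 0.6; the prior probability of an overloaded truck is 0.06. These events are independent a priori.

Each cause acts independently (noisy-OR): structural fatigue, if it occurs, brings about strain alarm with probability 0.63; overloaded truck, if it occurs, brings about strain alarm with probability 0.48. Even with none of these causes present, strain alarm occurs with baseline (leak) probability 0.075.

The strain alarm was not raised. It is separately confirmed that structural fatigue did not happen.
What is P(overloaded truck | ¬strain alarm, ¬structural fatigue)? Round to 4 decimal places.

P(overloaded truck | ¬strain alarm, ¬structural fatigue) ≈ 0.0321

Under noisy-OR, P(strain alarm | causes) = 1 − (1−0.075)·∏(1−qᵢ) over the active causes.
P(¬strain alarm | ¬structural fatigue) = 0.925×0.94 + 0.481×0.06 = 0.869500 + 0.028860 = 0.898360
Of this, 0.028860 comes from 0.481×0.06 (the overloaded truck=true cases).
Hence the posterior is 0.028860/0.898360 ≈ 0.0321.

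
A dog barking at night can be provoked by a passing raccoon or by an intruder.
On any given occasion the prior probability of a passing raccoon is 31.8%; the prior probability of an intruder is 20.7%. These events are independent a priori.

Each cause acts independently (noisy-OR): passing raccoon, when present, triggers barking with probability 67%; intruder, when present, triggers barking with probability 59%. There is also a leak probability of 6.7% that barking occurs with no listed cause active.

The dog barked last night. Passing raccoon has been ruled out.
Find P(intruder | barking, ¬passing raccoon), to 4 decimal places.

Under noisy-OR, P(barking | causes) = 1 − (1−0.067)·∏(1−qᵢ) over the active causes.
P(barking | ¬passing raccoon) = 0.067*0.793 + 0.61747*0.207 = 0.053131 + 0.127816 = 0.180947
Restricting to configurations with intruder present: 0.61747*0.207 = 0.127816.
P(intruder | barking, ¬passing raccoon) = 0.127816 / 0.180947 ≈ 0.7064

P(intruder | barking, ¬passing raccoon) ≈ 0.7064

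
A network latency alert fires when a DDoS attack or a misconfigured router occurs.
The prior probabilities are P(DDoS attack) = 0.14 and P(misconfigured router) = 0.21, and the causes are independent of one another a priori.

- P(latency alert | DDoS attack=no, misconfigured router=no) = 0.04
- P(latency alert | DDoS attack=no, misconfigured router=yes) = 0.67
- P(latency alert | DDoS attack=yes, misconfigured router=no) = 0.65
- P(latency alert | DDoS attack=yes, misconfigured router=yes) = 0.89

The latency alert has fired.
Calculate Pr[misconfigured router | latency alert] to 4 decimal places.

Weight on misconfigured router=true, given the evidence: 0.121002 + 0.026166 = 0.147168
Denominator P(latency alert): 0.04*0.86*0.79 + 0.67*0.86*0.21 + 0.65*0.14*0.79 + 0.89*0.14*0.21 = 0.246234
Posterior = 0.147168 / 0.246234 ≈ 0.5977

Pr[misconfigured router | latency alert] ≈ 0.5977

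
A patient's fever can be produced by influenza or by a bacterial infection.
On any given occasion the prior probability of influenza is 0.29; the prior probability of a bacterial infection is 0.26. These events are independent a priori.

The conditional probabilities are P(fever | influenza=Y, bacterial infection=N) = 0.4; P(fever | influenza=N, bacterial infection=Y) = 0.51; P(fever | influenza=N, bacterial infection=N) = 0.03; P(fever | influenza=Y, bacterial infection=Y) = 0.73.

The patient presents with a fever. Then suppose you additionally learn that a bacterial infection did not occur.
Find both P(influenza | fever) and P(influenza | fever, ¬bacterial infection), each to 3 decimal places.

P(influenza | fever) ≈ 0.562; P(influenza | fever, ¬bacterial infection) ≈ 0.845

Numerator (weight on configurations with influenza): 0.085840 + 0.055042 = 0.140882
Normalizer over all consistent configurations: 0.03*0.71*0.74 + 0.51*0.71*0.26 + 0.4*0.29*0.74 + 0.73*0.29*0.26 = 0.250790
Posterior = 0.140882 / 0.250790 ≈ 0.562

With the extra evidence:
P(fever | ¬bacterial infection) = 0.03×0.71 + 0.4×0.29 = 0.021300 + 0.116000 = 0.137300
Restricting to configurations with influenza present: 0.4×0.29 = 0.116000.
P(influenza | fever, ¬bacterial infection) = 0.116000 / 0.137300 ≈ 0.845
Ruling out bacterial infection raises the posterior on influenza — the flip side of explaining away.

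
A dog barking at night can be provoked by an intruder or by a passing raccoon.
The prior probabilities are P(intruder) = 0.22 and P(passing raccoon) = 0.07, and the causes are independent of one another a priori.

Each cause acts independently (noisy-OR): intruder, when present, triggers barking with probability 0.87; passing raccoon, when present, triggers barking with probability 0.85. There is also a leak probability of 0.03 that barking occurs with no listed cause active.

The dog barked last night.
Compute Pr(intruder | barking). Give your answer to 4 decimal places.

Under noisy-OR, P(barking | causes) = 1 − (1−0.03)·∏(1−qᵢ) over the active causes.
For the numerator, keep only intruder=true terms: 0.178800 + 0.015109 = 0.193909
The normalizing constant is 0.03·0.78·0.93 + 0.8545·0.78·0.07 + 0.8739·0.22·0.93 + 0.981085·0.22·0.07 = 0.262327
P(intruder | barking) = 0.193909/0.262327 ≈ 0.7392

Pr(intruder | barking) ≈ 0.7392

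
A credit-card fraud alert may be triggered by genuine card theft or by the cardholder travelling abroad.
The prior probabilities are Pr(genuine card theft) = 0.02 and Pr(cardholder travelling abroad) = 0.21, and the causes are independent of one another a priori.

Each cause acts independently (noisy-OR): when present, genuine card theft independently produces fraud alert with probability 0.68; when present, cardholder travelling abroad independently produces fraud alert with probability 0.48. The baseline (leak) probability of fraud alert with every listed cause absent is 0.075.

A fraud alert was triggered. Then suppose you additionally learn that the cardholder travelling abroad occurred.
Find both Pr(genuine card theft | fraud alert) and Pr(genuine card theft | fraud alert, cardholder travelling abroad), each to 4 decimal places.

Under noisy-OR, P(fraud alert | causes) = 1 − (1−0.075)·∏(1−qᵢ) over the active causes.
By total probability over the 4 (genuine card theft, cardholder travelling abroad) configurations:
  P(fraud alert) = 0.075×0.98×0.79 + 0.519×0.98×0.21 + 0.704×0.02×0.79 + 0.84608×0.02×0.21
        = 0.058065 + 0.106810 + 0.011123 + 0.003554 = 0.179552
The terms with genuine card theft present sum to 0.014677, so
  P(genuine card theft | fraud alert) = 0.014677 / 0.179552 ≈ 0.0817

Now also conditioning on cardholder travelling abroad=true:
P(fraud alert | cardholder travelling abroad) = 0.519×0.98 + 0.84608×0.02 = 0.508620 + 0.016922 = 0.525542
Of this, 0.016922 comes from 0.84608×0.02 (the genuine card theft=true cases).
So P(genuine card theft | fraud alert, cardholder travelling abroad) = 0.016922/0.525542 ≈ 0.0322.

Pr(genuine card theft | fraud alert) ≈ 0.0817; Pr(genuine card theft | fraud alert, cardholder travelling abroad) ≈ 0.0322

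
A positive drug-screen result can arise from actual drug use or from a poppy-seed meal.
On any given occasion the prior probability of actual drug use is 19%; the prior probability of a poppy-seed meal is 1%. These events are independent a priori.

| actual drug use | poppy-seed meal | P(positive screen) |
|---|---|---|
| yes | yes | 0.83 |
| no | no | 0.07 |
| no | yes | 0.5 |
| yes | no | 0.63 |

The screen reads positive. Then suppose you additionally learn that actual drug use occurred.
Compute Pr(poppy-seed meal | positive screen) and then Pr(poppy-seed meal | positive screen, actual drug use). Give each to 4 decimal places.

P(positive screen) = 0.07·0.81·0.99 + 0.5·0.81·0.01 + 0.63·0.19·0.99 + 0.83·0.19·0.01 = 0.056133 + 0.004050 + 0.118503 + 0.001577 = 0.180263
Restricting to configurations with poppy-seed meal present: 0.004050 + 0.001577 = 0.005627.
Hence the posterior is 0.005627/0.180263 ≈ 0.0312.

Now also conditioning on actual drug use=true:
P(positive screen | actual drug use) = 0.63×0.99 + 0.83×0.01 = 0.623700 + 0.008300 = 0.632000
Restricting to configurations with poppy-seed meal present: 0.83×0.01 = 0.008300.
P(poppy-seed meal | positive screen, actual drug use) = 0.008300 / 0.632000 ≈ 0.0131

Pr(poppy-seed meal | positive screen) ≈ 0.0312; Pr(poppy-seed meal | positive screen, actual drug use) ≈ 0.0131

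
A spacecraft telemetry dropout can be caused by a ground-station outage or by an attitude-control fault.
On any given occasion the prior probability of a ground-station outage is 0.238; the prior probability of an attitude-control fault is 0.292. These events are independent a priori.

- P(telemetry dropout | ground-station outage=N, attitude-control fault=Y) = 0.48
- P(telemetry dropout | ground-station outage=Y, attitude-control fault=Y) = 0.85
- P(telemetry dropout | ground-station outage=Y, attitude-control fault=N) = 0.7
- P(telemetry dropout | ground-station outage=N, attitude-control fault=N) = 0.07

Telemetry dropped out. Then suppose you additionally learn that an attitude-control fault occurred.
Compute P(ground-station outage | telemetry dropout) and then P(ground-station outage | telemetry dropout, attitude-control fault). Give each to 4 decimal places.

P(telemetry dropout) = 0.07·0.762·0.708 + 0.48·0.762·0.292 + 0.7·0.238·0.708 + 0.85·0.238·0.292 = 0.037765 + 0.106802 + 0.117953 + 0.059072 = 0.321592
Restricting to configurations with ground-station outage present: 0.117953 + 0.059072 = 0.177025.
Hence the posterior is 0.177025/0.321592 ≈ 0.5505.

With the extra evidence:
Numerator (weight on configurations with ground-station outage): 0.85·0.238 = 0.202300
Normalizer over all consistent configurations: 0.48·0.762 + 0.85·0.238 = 0.568060
Posterior = 0.202300 / 0.568060 ≈ 0.3561
This is intercausal reasoning (explaining away): once attitude-control fault accounts for the telemetry dropout, ground-station outage becomes less likely.

P(ground-station outage | telemetry dropout) ≈ 0.5505; P(ground-station outage | telemetry dropout, attitude-control fault) ≈ 0.3561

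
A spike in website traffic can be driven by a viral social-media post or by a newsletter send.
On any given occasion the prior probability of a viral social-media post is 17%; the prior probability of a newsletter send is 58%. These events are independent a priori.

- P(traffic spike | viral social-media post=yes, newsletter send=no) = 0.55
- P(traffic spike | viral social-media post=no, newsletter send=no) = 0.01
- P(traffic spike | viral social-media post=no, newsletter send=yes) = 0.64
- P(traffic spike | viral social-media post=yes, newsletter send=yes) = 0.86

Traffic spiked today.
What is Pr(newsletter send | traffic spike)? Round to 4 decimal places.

P(traffic spike) = 0.01×0.83×0.42 + 0.64×0.83×0.58 + 0.55×0.17×0.42 + 0.86×0.17×0.58 = 0.003486 + 0.308096 + 0.039270 + 0.084796 = 0.435648
Restricting to configurations with newsletter send present: 0.308096 + 0.084796 = 0.392892.
Hence the posterior is 0.392892/0.435648 ≈ 0.9019.

Pr(newsletter send | traffic spike) ≈ 0.9019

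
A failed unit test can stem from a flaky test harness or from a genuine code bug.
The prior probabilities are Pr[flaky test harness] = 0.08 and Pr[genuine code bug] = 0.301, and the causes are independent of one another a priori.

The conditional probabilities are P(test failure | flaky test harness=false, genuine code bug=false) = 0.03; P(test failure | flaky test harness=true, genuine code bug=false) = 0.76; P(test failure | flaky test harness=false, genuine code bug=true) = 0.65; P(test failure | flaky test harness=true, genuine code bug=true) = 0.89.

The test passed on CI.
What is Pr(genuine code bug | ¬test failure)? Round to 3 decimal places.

Pr(genuine code bug | ¬test failure) ≈ 0.135

Enumerate the 4 (flaky test harness, genuine code bug) configurations and weight by the priors:
  P(¬test failure) = 0.97*0.92*0.699 + 0.35*0.92*0.301 + 0.24*0.08*0.699 + 0.11*0.08*0.301
        = 0.623788 + 0.096922 + 0.013421 + 0.002649 = 0.736780
The terms with genuine code bug present sum to 0.099571, so
  P(genuine code bug | ¬test failure) = 0.099571 / 0.736780 ≈ 0.135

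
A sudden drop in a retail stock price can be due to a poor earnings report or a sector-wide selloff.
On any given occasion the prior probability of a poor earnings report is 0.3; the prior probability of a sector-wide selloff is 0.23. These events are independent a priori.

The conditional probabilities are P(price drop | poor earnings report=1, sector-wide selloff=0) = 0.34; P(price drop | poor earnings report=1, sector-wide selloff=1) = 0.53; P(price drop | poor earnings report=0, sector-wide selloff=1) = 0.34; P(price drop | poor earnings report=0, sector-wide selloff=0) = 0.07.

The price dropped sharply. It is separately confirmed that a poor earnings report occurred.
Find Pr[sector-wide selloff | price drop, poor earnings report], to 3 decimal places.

Pr[sector-wide selloff | price drop, poor earnings report] ≈ 0.318

Enumerate both values of sector-wide selloff and weight by the priors:
  P(price drop | poor earnings report) = 0.34*0.77 + 0.53*0.23
        = 0.261800 + 0.121900 = 0.383700
The terms with sector-wide selloff present sum to 0.121900, so
  P(sector-wide selloff | price drop, poor earnings report) = 0.121900 / 0.383700 ≈ 0.318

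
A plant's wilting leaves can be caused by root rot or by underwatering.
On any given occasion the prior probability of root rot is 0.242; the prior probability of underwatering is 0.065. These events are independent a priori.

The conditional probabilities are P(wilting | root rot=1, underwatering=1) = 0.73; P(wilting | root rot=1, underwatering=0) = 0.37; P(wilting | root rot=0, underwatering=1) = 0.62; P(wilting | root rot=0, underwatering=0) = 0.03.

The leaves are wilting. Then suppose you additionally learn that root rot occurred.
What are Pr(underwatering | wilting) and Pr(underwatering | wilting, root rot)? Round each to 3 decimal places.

By total probability over the 4 (root rot, underwatering) configurations:
  P(wilting) = 0.03·0.758·0.935 + 0.62·0.758·0.065 + 0.37·0.242·0.935 + 0.73·0.242·0.065
        = 0.021262 + 0.030547 + 0.083720 + 0.011483 = 0.147012
Configurations with underwatering contribute 0.042030, so
  P(underwatering | wilting) = 0.042030 / 0.147012 ≈ 0.286

Now also conditioning on root rot=true:
Sum P(wilting|·) weighted by the priors over both values of underwatering:
  P(wilting | root rot) = 0.37·0.935 + 0.73·0.065
        = 0.345950 + 0.047450 = 0.393400
Keeping only the underwatering-present terms gives 0.047450, so
  P(underwatering | wilting, root rot) = 0.047450 / 0.393400 ≈ 0.121

Pr(underwatering | wilting) ≈ 0.286; Pr(underwatering | wilting, root rot) ≈ 0.121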